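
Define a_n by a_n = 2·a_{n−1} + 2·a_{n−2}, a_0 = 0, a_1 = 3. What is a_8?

2688

With companion matrix Q = [[2, 2], [1, 0]], [a_n, a_{n−1}]ᵀ = Q·[a_{n−1}, a_{n−2}]ᵀ, so [a_8, a_7]ᵀ = Q⁷·[a_1, a_0]ᵀ.
Q⁷ = [[896, 656], [328, 240]], giving [a_8, a_7]ᵀ = [[2688], [984]].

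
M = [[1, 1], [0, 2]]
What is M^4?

M^2 = [[1, 3], [0, 4]]
M^3 = [[1, 7], [0, 8]]
M^4 = [[1, 15], [0, 16]]

[[1, 15], [0, 16]]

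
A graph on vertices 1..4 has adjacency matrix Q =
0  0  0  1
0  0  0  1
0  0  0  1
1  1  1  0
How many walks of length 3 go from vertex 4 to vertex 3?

The number of length-3 walks from vertex 4 to vertex 3 is entry (4,3) of Q³, where Q is the adjacency matrix.
Q² = [[1, 1, 1, 0], [1, 1, 1, 0], [1, 1, 1, 0], [0, 0, 0, 3]]
Q³ = [[0, 0, 0, 3], [0, 0, 0, 3], [0, 0, 0, 3], [3, 3, 3, 0]]

3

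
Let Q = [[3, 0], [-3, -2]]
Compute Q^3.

Q^2 = [[9, 0], [-3, 4]]
Q^3 = [[27, 0], [-21, -8]]

[[27, 0], [-21, -8]]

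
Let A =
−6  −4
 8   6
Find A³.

[[−24, −16], [32, 24]]

tr A = 0 and det A = −4, so the characteristic polynomial is λ² − (0)λ + (−4) with roots 2 and −2.
Eigenvectors give P = [[1, 1], [−2, −1]] with P⁻¹ = [[−1, −1], [2, 1]], and A = P·diag(2, −2)·P⁻¹.
Then A³ = P·diag(8, −8)·P⁻¹ = [[8, −8], [−16, 8]] · [[−1, −1], [2, 1]] = [[−24, −16], [32, 24]].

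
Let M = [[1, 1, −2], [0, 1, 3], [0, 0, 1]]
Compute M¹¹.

[[1, 11, 143], [0, 1, 33], [0, 0, 1]]

M = I + N where N = [[0, 1, −2], [0, 0, 3], [0, 0, 0]] is strictly upper-triangular, so N³ = 0.
(I + N)¹¹ = I + 11·N + 55·N² = [[1, 11, 143], [0, 1, 33], [0, 0, 1]].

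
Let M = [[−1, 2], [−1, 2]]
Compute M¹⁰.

[[−1, 2], [−1, 2]]

M² = M (a projection; rank 1, trace 1), so M¹⁰ = M.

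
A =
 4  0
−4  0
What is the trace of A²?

16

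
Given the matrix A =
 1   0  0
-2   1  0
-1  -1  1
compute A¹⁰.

A = I + N where N = [[0, 0, 0], [-2, 0, 0], [-1, -1, 0]] is strictly lower-triangular, so N³ = 0.
(I + N)¹⁰ = I + 10·N + 45·N² = [[1, 0, 0], [-20, 1, 0], [80, -10, 1]].

[[1, 0, 0], [-20, 1, 0], [80, -10, 1]]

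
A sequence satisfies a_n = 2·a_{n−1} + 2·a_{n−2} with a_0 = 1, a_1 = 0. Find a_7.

With companion matrix B = [[2, 2], [1, 0]], [a_n, a_{n−1}]ᵀ = B·[a_{n−1}, a_{n−2}]ᵀ, so [a_7, a_6]ᵀ = B^6·[a_1, a_0]ᵀ.
B^6 = [[328, 240], [120, 88]], giving [a_7, a_6]ᵀ = [[240], [88]].

240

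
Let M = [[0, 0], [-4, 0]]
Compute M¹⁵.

M is strictly triangular, hence nilpotent: M² = 0, so M¹⁵ = 0.

[[0, 0], [0, 0]]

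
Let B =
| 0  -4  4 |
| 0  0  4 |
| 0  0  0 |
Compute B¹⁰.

B is strictly triangular, hence nilpotent: B³ = 0, so B¹⁰ = 0.

[[0, 0, 0], [0, 0, 0], [0, 0, 0]]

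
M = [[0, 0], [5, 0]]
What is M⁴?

M is strictly triangular, hence nilpotent: M² = 0, so M⁴ = 0.

[[0, 0], [0, 0]]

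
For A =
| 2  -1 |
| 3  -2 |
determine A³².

[[1, 0], [0, 1]]

A² = I (check: tr A = 0 and det A = -1), so A³² = I since 32 is even.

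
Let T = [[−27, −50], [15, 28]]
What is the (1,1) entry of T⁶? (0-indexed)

tr T = 1 and det T = −6, so the characteristic polynomial is λ² − (1)λ + (−6) with roots −2 and 3.
Eigenvectors give P = [[−2, −5], [1, 3]] with P⁻¹ = [[−3, −5], [1, 2]], and T = P·diag(−2, 3)·P⁻¹.
Then T⁶ = P·diag(64, 729)·P⁻¹ = [[−128, −3645], [64, 2187]] · [[−3, −5], [1, 2]] = [[−3261, −6650], [1995, 4054]].

4054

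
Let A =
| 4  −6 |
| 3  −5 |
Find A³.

[[10, −18], [9, −17]]

tr A = −1 and det A = −2, so the characteristic polynomial is λ² − (−1)λ + (−2) with roots −2 and 1.
Eigenvectors give P = [[1, 2], [1, 1]] with P⁻¹ = [[−1, 2], [1, −1]], and A = P·diag(−2, 1)·P⁻¹.
Then A³ = P·diag(−8, 1)·P⁻¹ = [[−8, 2], [−8, 1]] · [[−1, 2], [1, −1]] = [[10, −18], [9, −17]].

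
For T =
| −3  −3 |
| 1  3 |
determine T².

[[6, 0], [0, 6]]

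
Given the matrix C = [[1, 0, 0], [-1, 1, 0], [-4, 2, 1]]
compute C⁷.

[[1, 0, 0], [-7, 1, 0], [-70, 14, 1]]

C = I + N where N = [[0, 0, 0], [-1, 0, 0], [-4, 2, 0]] is strictly lower-triangular, so N³ = 0.
(I + N)⁷ = I + 7·N + 21·N² = [[1, 0, 0], [-7, 1, 0], [-70, 14, 1]].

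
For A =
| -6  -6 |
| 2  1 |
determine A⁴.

[[276, 390], [-130, -179]]

tr A = -5 and det A = 6, so the characteristic polynomial is λ² − (-5)λ + (6) with roots -3 and -2.
Eigenvectors give P = [[-2, -3], [1, 2]] with P⁻¹ = [[-2, -3], [1, 2]], and A = P·diag(-3, -2)·P⁻¹.
Then A⁴ = P·diag(81, 16)·P⁻¹ = [[-162, -48], [81, 32]] · [[-2, -3], [1, 2]] = [[276, 390], [-130, -179]].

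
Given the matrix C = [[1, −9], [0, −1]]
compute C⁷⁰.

[[1, 0], [0, 1]]

C² = I (check: tr C = 0 and det C = −1), so C⁷⁰ = I since 70 is even.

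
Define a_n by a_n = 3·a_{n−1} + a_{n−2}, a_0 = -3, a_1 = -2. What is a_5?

With companion matrix T = [[3, 1], [1, 0]], [a_n, a_{n−1}]ᵀ = T·[a_{n−1}, a_{n−2}]ᵀ, so [a_5, a_4]ᵀ = T^4·[a_1, a_0]ᵀ.
T^4 = [[109, 33], [33, 10]], giving [a_5, a_4]ᵀ = [[-317], [-96]].

-317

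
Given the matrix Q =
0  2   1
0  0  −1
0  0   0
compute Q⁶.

[[0, 0, 0], [0, 0, 0], [0, 0, 0]]

Q is strictly triangular, hence nilpotent: Q³ = 0, so Q⁶ = 0.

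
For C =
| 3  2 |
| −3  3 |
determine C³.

C² = [[3, 12], [−18, 3]]
C³ = [[−27, 42], [−63, −27]]

[[−27, 42], [−63, −27]]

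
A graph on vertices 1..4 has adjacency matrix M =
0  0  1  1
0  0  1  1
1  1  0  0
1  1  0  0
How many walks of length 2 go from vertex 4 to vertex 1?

0

The number of length-2 walks from vertex 4 to vertex 1 is entry (4,1) of M^2, where M is the adjacency matrix.
M^2 = [[2, 2, 0, 0], [2, 2, 0, 0], [0, 0, 2, 2], [0, 0, 2, 2]]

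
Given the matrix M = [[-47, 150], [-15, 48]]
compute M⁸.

tr M = 1 and det M = -6, so the characteristic polynomial is λ² − (1)λ + (-6) with roots -2 and 3.
Eigenvectors give P = [[10, 3], [3, 1]] with P⁻¹ = [[1, -3], [-3, 10]], and M = P·diag(-2, 3)·P⁻¹.
Then M⁸ = P·diag(256, 6561)·P⁻¹ = [[2560, 19683], [768, 6561]] · [[1, -3], [-3, 10]] = [[-56489, 189150], [-18915, 63306]].

[[-56489, 189150], [-18915, 63306]]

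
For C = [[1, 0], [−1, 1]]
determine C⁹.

[[1, 0], [−9, 1]]

C = I + N where N = [[0, 0], [−1, 0]] is strictly lower-triangular, so N² = 0.
(I + N)⁹ = I + 9·N = [[1, 0], [−9, 1]].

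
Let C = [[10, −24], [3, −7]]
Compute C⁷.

tr C = 3 and det C = 2, so the characteristic polynomial is λ² − (3)λ + (2) with roots 1 and 2.
Eigenvectors give P = [[−8, 3], [−3, 1]] with P⁻¹ = [[1, −3], [3, −8]], and C = P·diag(1, 2)·P⁻¹.
Then C⁷ = P·diag(1, 128)·P⁻¹ = [[−8, 384], [−3, 128]] · [[1, −3], [3, −8]] = [[1144, −3048], [381, −1015]].

[[1144, −3048], [381, −1015]]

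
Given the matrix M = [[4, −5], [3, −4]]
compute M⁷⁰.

[[1, 0], [0, 1]]

M² = I (check: tr M = 0 and det M = −1), so M⁷⁰ = I since 70 is even.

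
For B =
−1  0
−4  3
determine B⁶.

[[1, 0], [−728, 729]]

tr B = 2 and det B = −3, so the characteristic polynomial is λ² − (2)λ + (−3) with roots −1 and 3.
Eigenvectors give P = [[−1, 0], [−1, 1]] with P⁻¹ = [[−1, 0], [−1, 1]], and B = P·diag(−1, 3)·P⁻¹.
Then B⁶ = P·diag(1, 729)·P⁻¹ = [[−1, 0], [−1, 729]] · [[−1, 0], [−1, 1]] = [[1, 0], [−728, 729]].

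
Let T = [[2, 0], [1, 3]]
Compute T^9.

[[512, 0], [19171, 19683]]

tr T = 5 and det T = 6, so the characteristic polynomial is λ² − (5)λ + (6) with roots 3 and 2.
Eigenvectors give P = [[0, −1], [1, 1]] with P⁻¹ = [[1, 1], [−1, 0]], and T = P·diag(3, 2)·P⁻¹.
Then T^9 = P·diag(19683, 512)·P⁻¹ = [[0, −512], [19683, 512]] · [[1, 1], [−1, 0]] = [[512, 0], [19171, 19683]].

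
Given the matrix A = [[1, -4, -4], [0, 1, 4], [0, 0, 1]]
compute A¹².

[[1, -48, -1104], [0, 1, 48], [0, 0, 1]]

A = I + N where N = [[0, -4, -4], [0, 0, 4], [0, 0, 0]] is strictly upper-triangular, so N³ = 0.
(I + N)¹² = I + 12·N + 66·N² = [[1, -48, -1104], [0, 1, 48], [0, 0, 1]].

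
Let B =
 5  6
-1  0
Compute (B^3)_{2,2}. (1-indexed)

-30

tr B = 5 and det B = 6, so the characteristic polynomial is λ² − (5)λ + (6) with roots 2 and 3.
Eigenvectors give P = [[-2, -3], [1, 1]] with P⁻¹ = [[1, 3], [-1, -2]], and B = P·diag(2, 3)·P⁻¹.
Then B^3 = P·diag(8, 27)·P⁻¹ = [[-16, -81], [8, 27]] · [[1, 3], [-1, -2]] = [[65, 114], [-19, -30]].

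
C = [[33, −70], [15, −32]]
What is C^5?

[[1893, −3850], [825, −1682]]

tr C = 1 and det C = −6, so the characteristic polynomial is λ² − (1)λ + (−6) with roots −2 and 3.
Eigenvectors give P = [[2, 7], [1, 3]] with P⁻¹ = [[−3, 7], [1, −2]], and C = P·diag(−2, 3)·P⁻¹.
Then C^5 = P·diag(−32, 243)·P⁻¹ = [[−64, 1701], [−32, 729]] · [[−3, 7], [1, −2]] = [[1893, −3850], [825, −1682]].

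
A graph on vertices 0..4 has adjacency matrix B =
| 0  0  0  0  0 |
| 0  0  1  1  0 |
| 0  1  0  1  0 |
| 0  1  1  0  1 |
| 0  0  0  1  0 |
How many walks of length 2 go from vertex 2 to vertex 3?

1

The number of length-2 walks from vertex 2 to vertex 3 is entry (2,3) of B², where B is the adjacency matrix.
B² = [[0, 0, 0, 0, 0], [0, 2, 1, 1, 1], [0, 1, 2, 1, 1], [0, 1, 1, 3, 0], [0, 1, 1, 0, 1]]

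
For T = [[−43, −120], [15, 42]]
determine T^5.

[[−2443, −6600], [825, 2232]]

tr T = −1 and det T = −6, so the characteristic polynomial is λ² − (−1)λ + (−6) with roots −3 and 2.
Eigenvectors give P = [[−3, −8], [1, 3]] with P⁻¹ = [[−3, −8], [1, 3]], and T = P·diag(−3, 2)·P⁻¹.
Then T^5 = P·diag(−243, 32)·P⁻¹ = [[729, −256], [−243, 96]] · [[−3, −8], [1, 3]] = [[−2443, −6600], [825, 2232]].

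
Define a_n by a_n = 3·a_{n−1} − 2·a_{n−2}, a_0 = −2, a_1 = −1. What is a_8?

253

With companion matrix T = [[3, −2], [1, 0]], [a_n, a_{n−1}]ᵀ = T·[a_{n−1}, a_{n−2}]ᵀ, so [a_8, a_7]ᵀ = T⁷·[a_1, a_0]ᵀ.
T⁷ = [[255, −254], [127, −126]], giving [a_8, a_7]ᵀ = [[253], [125]].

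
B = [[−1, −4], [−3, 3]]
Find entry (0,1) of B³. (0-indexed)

−76

B² = [[13, −8], [−6, 21]]
B³ = [[11, −76], [−57, 87]]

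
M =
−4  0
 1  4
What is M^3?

M^2 = [[16, 0], [0, 16]]
M^3 = [[−64, 0], [16, 64]]

[[−64, 0], [16, 64]]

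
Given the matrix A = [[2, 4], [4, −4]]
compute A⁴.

[[464, −416], [−416, 1088]]

A² = [[20, −8], [−8, 32]]
A³ = [[8, 112], [112, −160]]
A⁴ = [[464, −416], [−416, 1088]]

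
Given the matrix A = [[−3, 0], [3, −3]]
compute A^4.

[[81, 0], [−324, 81]]

A^2 = [[9, 0], [−18, 9]]
A^3 = [[−27, 0], [81, −27]]
A^4 = [[81, 0], [−324, 81]]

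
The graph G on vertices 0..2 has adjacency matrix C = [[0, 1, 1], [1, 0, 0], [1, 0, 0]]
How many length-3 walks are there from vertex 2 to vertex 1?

0

The number of length-3 walks from vertex 2 to vertex 1 is entry (2,1) of C³, where C is the adjacency matrix.
C² = [[2, 0, 0], [0, 1, 1], [0, 1, 1]]
C³ = [[0, 2, 2], [2, 0, 0], [2, 0, 0]]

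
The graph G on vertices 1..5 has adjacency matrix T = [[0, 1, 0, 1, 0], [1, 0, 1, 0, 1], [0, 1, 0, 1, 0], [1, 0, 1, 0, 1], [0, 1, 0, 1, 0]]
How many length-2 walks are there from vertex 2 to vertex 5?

The number of length-2 walks from vertex 2 to vertex 5 is entry (2,5) of T², where T is the adjacency matrix.
T² = [[2, 0, 2, 0, 2], [0, 3, 0, 3, 0], [2, 0, 2, 0, 2], [0, 3, 0, 3, 0], [2, 0, 2, 0, 2]]

0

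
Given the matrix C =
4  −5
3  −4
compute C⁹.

C² = I (check: tr C = 0 and det C = −1), so C⁹ = C since 9 is odd.

[[4, −5], [3, −4]]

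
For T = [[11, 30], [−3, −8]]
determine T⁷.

[[1271, 3810], [−381, −1142]]

tr T = 3 and det T = 2, so the characteristic polynomial is λ² − (3)λ + (2) with roots 1 and 2.
Eigenvectors give P = [[3, 10], [−1, −3]] with P⁻¹ = [[−3, −10], [1, 3]], and T = P·diag(1, 2)·P⁻¹.
Then T⁷ = P·diag(1, 128)·P⁻¹ = [[3, 1280], [−1, −384]] · [[−3, −10], [1, 3]] = [[1271, 3810], [−381, −1142]].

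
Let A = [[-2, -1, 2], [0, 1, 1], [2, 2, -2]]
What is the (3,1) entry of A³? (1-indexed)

A² = [[8, 5, -9], [2, 3, -1], [-8, -4, 10]]
A³ = [[-34, -21, 39], [-6, -1, 9], [36, 24, -40]]

36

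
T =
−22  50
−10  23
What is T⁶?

tr T = 1 and det T = −6, so the characteristic polynomial is λ² − (1)λ + (−6) with roots 3 and −2.
Eigenvectors give P = [[2, 5], [1, 2]] with P⁻¹ = [[−2, 5], [1, −2]], and T = P·diag(3, −2)·P⁻¹.
Then T⁶ = P·diag(729, 64)·P⁻¹ = [[1458, 320], [729, 128]] · [[−2, 5], [1, −2]] = [[−2596, 6650], [−1330, 3389]].

[[−2596, 6650], [−1330, 3389]]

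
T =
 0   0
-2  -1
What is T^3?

T^2 = [[0, 0], [2, 1]]
T^3 = [[0, 0], [-2, -1]]

[[0, 0], [-2, -1]]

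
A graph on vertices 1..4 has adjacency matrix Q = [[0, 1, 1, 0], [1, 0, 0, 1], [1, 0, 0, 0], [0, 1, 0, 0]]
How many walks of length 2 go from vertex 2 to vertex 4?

0

The number of length-2 walks from vertex 2 to vertex 4 is entry (2,4) of Q², where Q is the adjacency matrix.
Q² = [[2, 0, 0, 1], [0, 2, 1, 0], [0, 1, 1, 0], [1, 0, 0, 1]]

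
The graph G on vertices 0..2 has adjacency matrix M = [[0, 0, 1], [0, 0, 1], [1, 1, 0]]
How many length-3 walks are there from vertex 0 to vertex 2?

2

The number of length-3 walks from vertex 0 to vertex 2 is entry (0,2) of M³, where M is the adjacency matrix.
M² = [[1, 1, 0], [1, 1, 0], [0, 0, 2]]
M³ = [[0, 0, 2], [0, 0, 2], [2, 2, 0]]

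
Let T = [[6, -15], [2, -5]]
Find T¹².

[[6, -15], [2, -5]]

T² = T (a projection; rank 1, trace 1), so T¹² = T.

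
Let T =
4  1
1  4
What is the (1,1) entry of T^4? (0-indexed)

T^2 = [[17, 8], [8, 17]]
T^3 = [[76, 49], [49, 76]]
T^4 = [[353, 272], [272, 353]]

353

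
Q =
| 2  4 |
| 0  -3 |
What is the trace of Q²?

13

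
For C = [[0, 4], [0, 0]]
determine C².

C is strictly triangular, hence nilpotent: C² = 0, so C² = 0.

[[0, 0], [0, 0]]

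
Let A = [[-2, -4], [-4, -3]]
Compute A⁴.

A² = [[20, 20], [20, 25]]
A³ = [[-120, -140], [-140, -155]]
A⁴ = [[800, 900], [900, 1025]]

[[800, 900], [900, 1025]]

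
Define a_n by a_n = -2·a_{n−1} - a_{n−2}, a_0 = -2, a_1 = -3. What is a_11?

With companion matrix Q = [[-2, -1], [1, 0]], [a_n, a_{n−1}]ᵀ = Q·[a_{n−1}, a_{n−2}]ᵀ, so [a_11, a_10]ᵀ = Q¹⁰·[a_1, a_0]ᵀ.
Q¹⁰ = [[11, 10], [-10, -9]], giving [a_11, a_10]ᵀ = [[-53], [48]].

-53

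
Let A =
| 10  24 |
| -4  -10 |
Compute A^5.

tr A = 0 and det A = -4, so the characteristic polynomial is λ² − (0)λ + (-4) with roots 2 and -2.
Eigenvectors give P = [[3, 2], [-1, -1]] with P⁻¹ = [[1, 2], [-1, -3]], and A = P·diag(2, -2)·P⁻¹.
Then A^5 = P·diag(32, -32)·P⁻¹ = [[96, -64], [-32, 32]] · [[1, 2], [-1, -3]] = [[160, 384], [-64, -160]].

[[160, 384], [-64, -160]]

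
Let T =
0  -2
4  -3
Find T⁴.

T² = [[-8, 6], [-12, 1]]
T³ = [[24, -2], [4, 21]]
T⁴ = [[-8, -42], [84, -71]]

[[-8, -42], [84, -71]]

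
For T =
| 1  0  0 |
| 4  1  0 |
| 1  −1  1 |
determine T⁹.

T = I + N where N = [[0, 0, 0], [4, 0, 0], [1, −1, 0]] is strictly lower-triangular, so N³ = 0.
(I + N)⁹ = I + 9·N + 36·N² = [[1, 0, 0], [36, 1, 0], [−135, −9, 1]].

[[1, 0, 0], [36, 1, 0], [−135, −9, 1]]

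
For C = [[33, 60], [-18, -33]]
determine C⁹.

[[216513, 393660], [-118098, -216513]]

tr C = 0 and det C = -9, so the characteristic polynomial is λ² − (0)λ + (-9) with roots 3 and -3.
Eigenvectors give P = [[-2, -5], [1, 3]] with P⁻¹ = [[-3, -5], [1, 2]], and C = P·diag(3, -3)·P⁻¹.
Then C⁹ = P·diag(19683, -19683)·P⁻¹ = [[-39366, 98415], [19683, -59049]] · [[-3, -5], [1, 2]] = [[216513, 393660], [-118098, -216513]].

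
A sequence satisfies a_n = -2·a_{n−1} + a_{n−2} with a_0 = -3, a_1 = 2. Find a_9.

3194

With companion matrix B = [[-2, 1], [1, 0]], [a_n, a_{n−1}]ᵀ = B·[a_{n−1}, a_{n−2}]ᵀ, so [a_9, a_8]ᵀ = B⁸·[a_1, a_0]ᵀ.
B⁸ = [[985, -408], [-408, 169]], giving [a_9, a_8]ᵀ = [[3194], [-1323]].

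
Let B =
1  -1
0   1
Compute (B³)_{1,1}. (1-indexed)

1

B = I + N where N = [[0, -1], [0, 0]] is strictly upper-triangular, so N² = 0.
(I + N)³ = I + 3·N = [[1, -3], [0, 1]].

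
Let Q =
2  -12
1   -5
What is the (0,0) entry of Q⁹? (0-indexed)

tr Q = -3 and det Q = 2, so the characteristic polynomial is λ² − (-3)λ + (2) with roots -1 and -2.
Eigenvectors give P = [[4, 3], [1, 1]] with P⁻¹ = [[1, -3], [-1, 4]], and Q = P·diag(-1, -2)·P⁻¹.
Then Q⁹ = P·diag(-1, -512)·P⁻¹ = [[-4, -1536], [-1, -512]] · [[1, -3], [-1, 4]] = [[1532, -6132], [511, -2045]].

1532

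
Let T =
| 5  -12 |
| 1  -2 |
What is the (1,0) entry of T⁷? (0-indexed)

127

tr T = 3 and det T = 2, so the characteristic polynomial is λ² − (3)λ + (2) with roots 2 and 1.
Eigenvectors give P = [[4, 3], [1, 1]] with P⁻¹ = [[1, -3], [-1, 4]], and T = P·diag(2, 1)·P⁻¹.
Then T⁷ = P·diag(128, 1)·P⁻¹ = [[512, 3], [128, 1]] · [[1, -3], [-1, 4]] = [[509, -1524], [127, -380]].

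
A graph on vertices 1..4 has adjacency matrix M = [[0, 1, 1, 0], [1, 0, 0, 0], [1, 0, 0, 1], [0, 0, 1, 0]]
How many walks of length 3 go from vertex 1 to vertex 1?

0

The number of length-3 walks from vertex 1 to vertex 1 is entry (1,1) of M³, where M is the adjacency matrix.
M² = [[2, 0, 0, 1], [0, 1, 1, 0], [0, 1, 2, 0], [1, 0, 0, 1]]
M³ = [[0, 2, 3, 0], [2, 0, 0, 1], [3, 0, 0, 2], [0, 1, 2, 0]]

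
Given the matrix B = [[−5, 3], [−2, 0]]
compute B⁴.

tr B = −5 and det B = 6, so the characteristic polynomial is λ² − (−5)λ + (6) with roots −3 and −2.
Eigenvectors give P = [[3, −1], [2, −1]] with P⁻¹ = [[1, −1], [2, −3]], and B = P·diag(−3, −2)·P⁻¹.
Then B⁴ = P·diag(81, 16)·P⁻¹ = [[243, −16], [162, −16]] · [[1, −1], [2, −3]] = [[211, −195], [130, −114]].

[[211, −195], [130, −114]]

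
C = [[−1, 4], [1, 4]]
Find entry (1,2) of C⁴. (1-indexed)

C² = [[5, 12], [3, 20]]
C³ = [[7, 68], [17, 92]]
C⁴ = [[61, 300], [75, 436]]

300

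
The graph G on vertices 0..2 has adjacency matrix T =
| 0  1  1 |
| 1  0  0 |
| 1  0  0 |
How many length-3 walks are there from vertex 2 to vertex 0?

The number of length-3 walks from vertex 2 to vertex 0 is entry (2,0) of T³, where T is the adjacency matrix.
T² = [[2, 0, 0], [0, 1, 1], [0, 1, 1]]
T³ = [[0, 2, 2], [2, 0, 0], [2, 0, 0]]

2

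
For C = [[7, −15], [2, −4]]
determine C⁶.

[[379, −945], [126, −314]]

tr C = 3 and det C = 2, so the characteristic polynomial is λ² − (3)λ + (2) with roots 2 and 1.
Eigenvectors give P = [[3, −5], [1, −2]] with P⁻¹ = [[2, −5], [1, −3]], and C = P·diag(2, 1)·P⁻¹.
Then C⁶ = P·diag(64, 1)·P⁻¹ = [[192, −5], [64, −2]] · [[2, −5], [1, −3]] = [[379, −945], [126, −314]].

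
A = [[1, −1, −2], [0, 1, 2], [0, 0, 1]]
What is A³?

A = I + N where N = [[0, −1, −2], [0, 0, 2], [0, 0, 0]] is strictly upper-triangular, so N³ = 0.
(I + N)³ = I + 3·N + 3·N² = [[1, −3, −12], [0, 1, 6], [0, 0, 1]].

[[1, −3, −12], [0, 1, 6], [0, 0, 1]]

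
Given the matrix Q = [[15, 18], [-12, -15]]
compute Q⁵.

tr Q = 0 and det Q = -9, so the characteristic polynomial is λ² − (0)λ + (-9) with roots 3 and -3.
Eigenvectors give P = [[3, -1], [-2, 1]] with P⁻¹ = [[1, 1], [2, 3]], and Q = P·diag(3, -3)·P⁻¹.
Then Q⁵ = P·diag(243, -243)·P⁻¹ = [[729, 243], [-486, -243]] · [[1, 1], [2, 3]] = [[1215, 1458], [-972, -1215]].

[[1215, 1458], [-972, -1215]]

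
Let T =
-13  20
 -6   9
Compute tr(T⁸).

tr T = -4 and det T = 3, so the characteristic polynomial is λ² − (-4)λ + (3) with roots -1 and -3.
Eigenvectors give P = [[-5, 2], [-3, 1]] with P⁻¹ = [[1, -2], [3, -5]], and T = P·diag(-1, -3)·P⁻¹.
Then T⁸ = P·diag(1, 6561)·P⁻¹ = [[-5, 13122], [-3, 6561]] · [[1, -2], [3, -5]] = [[39361, -65600], [19680, -32799]].

6562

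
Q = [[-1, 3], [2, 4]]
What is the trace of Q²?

29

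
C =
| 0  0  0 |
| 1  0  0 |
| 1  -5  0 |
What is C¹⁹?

[[0, 0, 0], [0, 0, 0], [0, 0, 0]]

C is strictly triangular, hence nilpotent: C³ = 0, so C¹⁹ = 0.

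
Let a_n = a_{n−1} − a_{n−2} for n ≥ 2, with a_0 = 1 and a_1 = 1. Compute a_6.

With companion matrix Q = [[1, −1], [1, 0]], [a_n, a_{n−1}]ᵀ = Q·[a_{n−1}, a_{n−2}]ᵀ, so [a_6, a_5]ᵀ = Q⁵·[a_1, a_0]ᵀ.
Q⁵ = [[0, 1], [−1, 1]], giving [a_6, a_5]ᵀ = [[1], [0]].

1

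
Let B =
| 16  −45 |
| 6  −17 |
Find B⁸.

[[−1274, 3825], [−510, 1531]]

tr B = −1 and det B = −2, so the characteristic polynomial is λ² − (−1)λ + (−2) with roots 1 and −2.
Eigenvectors give P = [[−3, 5], [−1, 2]] with P⁻¹ = [[−2, 5], [−1, 3]], and B = P·diag(1, −2)·P⁻¹.
Then B⁸ = P·diag(1, 256)·P⁻¹ = [[−3, 1280], [−1, 512]] · [[−2, 5], [−1, 3]] = [[−1274, 3825], [−510, 1531]].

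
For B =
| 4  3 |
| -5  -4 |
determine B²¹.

[[4, 3], [-5, -4]]

B² = I (check: tr B = 0 and det B = -1), so B²¹ = B since 21 is odd.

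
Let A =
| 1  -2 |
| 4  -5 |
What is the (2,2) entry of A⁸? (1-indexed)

13121

tr A = -4 and det A = 3, so the characteristic polynomial is λ² − (-4)λ + (3) with roots -3 and -1.
Eigenvectors give P = [[-1, 1], [-2, 1]] with P⁻¹ = [[1, -1], [2, -1]], and A = P·diag(-3, -1)·P⁻¹.
Then A⁸ = P·diag(6561, 1)·P⁻¹ = [[-6561, 1], [-13122, 1]] · [[1, -1], [2, -1]] = [[-6559, 6560], [-13120, 13121]].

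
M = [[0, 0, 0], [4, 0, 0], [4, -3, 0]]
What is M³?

[[0, 0, 0], [0, 0, 0], [0, 0, 0]]

M is strictly triangular, hence nilpotent: M³ = 0, so M³ = 0.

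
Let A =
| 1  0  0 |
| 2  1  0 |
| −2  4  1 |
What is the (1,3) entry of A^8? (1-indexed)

0

A = I + N where N = [[0, 0, 0], [2, 0, 0], [−2, 4, 0]] is strictly lower-triangular, so N^3 = 0.
(I + N)^8 = I + 8·N + 28·N^2 = [[1, 0, 0], [16, 1, 0], [208, 32, 1]].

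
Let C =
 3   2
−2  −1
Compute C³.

[[7, 6], [−6, −5]]

C² = [[5, 4], [−4, −3]]
C³ = [[7, 6], [−6, −5]]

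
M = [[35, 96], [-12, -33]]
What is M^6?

[[6553, 17472], [-2184, -5823]]

tr M = 2 and det M = -3, so the characteristic polynomial is λ² − (2)λ + (-3) with roots 3 and -1.
Eigenvectors give P = [[-3, -8], [1, 3]] with P⁻¹ = [[-3, -8], [1, 3]], and M = P·diag(3, -1)·P⁻¹.
Then M^6 = P·diag(729, 1)·P⁻¹ = [[-2187, -8], [729, 3]] · [[-3, -8], [1, 3]] = [[6553, 17472], [-2184, -5823]].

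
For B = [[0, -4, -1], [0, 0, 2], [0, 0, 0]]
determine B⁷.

[[0, 0, 0], [0, 0, 0], [0, 0, 0]]

B is strictly triangular, hence nilpotent: B³ = 0, so B⁷ = 0.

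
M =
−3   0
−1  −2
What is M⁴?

tr M = −5 and det M = 6, so the characteristic polynomial is λ² − (−5)λ + (6) with roots −2 and −3.
Eigenvectors give P = [[0, 1], [−1, 1]] with P⁻¹ = [[1, −1], [1, 0]], and M = P·diag(−2, −3)·P⁻¹.
Then M⁴ = P·diag(16, 81)·P⁻¹ = [[0, 81], [−16, 81]] · [[1, −1], [1, 0]] = [[81, 0], [65, 16]].

[[81, 0], [65, 16]]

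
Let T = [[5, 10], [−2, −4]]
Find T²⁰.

T² = T (a projection; rank 1, trace 1), so T²⁰ = T.

[[5, 10], [−2, −4]]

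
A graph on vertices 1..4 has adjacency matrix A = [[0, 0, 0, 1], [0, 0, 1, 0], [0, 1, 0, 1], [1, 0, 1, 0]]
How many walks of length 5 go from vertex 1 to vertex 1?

The number of length-5 walks from vertex 1 to vertex 1 is entry (1,1) of A⁵, where A is the adjacency matrix.
A² = [[1, 0, 1, 0], [0, 1, 0, 1], [1, 0, 2, 0], [0, 1, 0, 2]]
A³ = [[0, 1, 0, 2], [1, 0, 2, 0], [0, 2, 0, 3], [2, 0, 3, 0]]
A⁴ = [[2, 0, 3, 0], [0, 2, 0, 3], [3, 0, 5, 0], [0, 3, 0, 5]]
A⁵ = [[0, 3, 0, 5], [3, 0, 5, 0], [0, 5, 0, 8], [5, 0, 8, 0]]

0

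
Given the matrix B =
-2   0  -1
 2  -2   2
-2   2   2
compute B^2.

[[6, -2, 0], [-12, 8, -2], [4, 0, 10]]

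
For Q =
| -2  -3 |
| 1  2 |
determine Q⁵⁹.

[[-2, -3], [1, 2]]

Q² = I (check: tr Q = 0 and det Q = -1), so Q⁵⁹ = Q since 59 is odd.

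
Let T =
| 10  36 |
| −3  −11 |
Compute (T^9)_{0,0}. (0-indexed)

tr T = −1 and det T = −2, so the characteristic polynomial is λ² − (−1)λ + (−2) with roots 1 and −2.
Eigenvectors give P = [[4, 3], [−1, −1]] with P⁻¹ = [[1, 3], [−1, −4]], and T = P·diag(1, −2)·P⁻¹.
Then T^9 = P·diag(1, −512)·P⁻¹ = [[4, −1536], [−1, 512]] · [[1, 3], [−1, −4]] = [[1540, 6156], [−513, −2051]].

1540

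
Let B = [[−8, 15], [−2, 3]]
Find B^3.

[[−122, 285], [−38, 87]]

tr B = −5 and det B = 6, so the characteristic polynomial is λ² − (−5)λ + (6) with roots −3 and −2.
Eigenvectors give P = [[3, −5], [1, −2]] with P⁻¹ = [[2, −5], [1, −3]], and B = P·diag(−3, −2)·P⁻¹.
Then B^3 = P·diag(−27, −8)·P⁻¹ = [[−81, 40], [−27, 16]] · [[2, −5], [1, −3]] = [[−122, 285], [−38, 87]].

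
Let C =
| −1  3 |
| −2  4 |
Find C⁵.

[[−61, 93], [−62, 94]]

tr C = 3 and det C = 2, so the characteristic polynomial is λ² − (3)λ + (2) with roots 2 and 1.
Eigenvectors give P = [[1, 3], [1, 2]] with P⁻¹ = [[−2, 3], [1, −1]], and C = P·diag(2, 1)·P⁻¹.
Then C⁵ = P·diag(32, 1)·P⁻¹ = [[32, 3], [32, 2]] · [[−2, 3], [1, −1]] = [[−61, 93], [−62, 94]].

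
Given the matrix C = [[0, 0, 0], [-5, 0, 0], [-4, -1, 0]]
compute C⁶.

C is strictly triangular, hence nilpotent: C³ = 0, so C⁶ = 0.

[[0, 0, 0], [0, 0, 0], [0, 0, 0]]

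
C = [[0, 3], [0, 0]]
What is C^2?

[[0, 0], [0, 0]]

C is strictly triangular, hence nilpotent: C^2 = 0, so C^2 = 0.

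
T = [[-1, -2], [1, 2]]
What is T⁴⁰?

[[-1, -2], [1, 2]]

T² = T (a projection; rank 1, trace 1), so T⁴⁰ = T.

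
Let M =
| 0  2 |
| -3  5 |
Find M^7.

tr M = 5 and det M = 6, so the characteristic polynomial is λ² − (5)λ + (6) with roots 2 and 3.
Eigenvectors give P = [[1, -2], [1, -3]] with P⁻¹ = [[3, -2], [1, -1]], and M = P·diag(2, 3)·P⁻¹.
Then M^7 = P·diag(128, 2187)·P⁻¹ = [[128, -4374], [128, -6561]] · [[3, -2], [1, -1]] = [[-3990, 4118], [-6177, 6305]].

[[-3990, 4118], [-6177, 6305]]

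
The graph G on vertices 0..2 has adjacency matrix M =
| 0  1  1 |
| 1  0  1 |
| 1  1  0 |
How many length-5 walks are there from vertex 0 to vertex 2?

11

The number of length-5 walks from vertex 0 to vertex 2 is entry (0,2) of M⁵, where M is the adjacency matrix.
M² = [[2, 1, 1], [1, 2, 1], [1, 1, 2]]
M³ = [[2, 3, 3], [3, 2, 3], [3, 3, 2]]
M⁴ = [[6, 5, 5], [5, 6, 5], [5, 5, 6]]
M⁵ = [[10, 11, 11], [11, 10, 11], [11, 11, 10]]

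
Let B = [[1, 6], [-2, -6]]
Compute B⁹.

tr B = -5 and det B = 6, so the characteristic polynomial is λ² − (-5)λ + (6) with roots -2 and -3.
Eigenvectors give P = [[-2, -3], [1, 2]] with P⁻¹ = [[-2, -3], [1, 2]], and B = P·diag(-2, -3)·P⁻¹.
Then B⁹ = P·diag(-512, -19683)·P⁻¹ = [[1024, 59049], [-512, -39366]] · [[-2, -3], [1, 2]] = [[57001, 115026], [-38342, -77196]].

[[57001, 115026], [-38342, -77196]]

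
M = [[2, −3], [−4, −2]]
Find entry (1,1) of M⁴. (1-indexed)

M² = [[16, 0], [0, 16]]
M³ = [[32, −48], [−64, −32]]
M⁴ = [[256, 0], [0, 256]]

256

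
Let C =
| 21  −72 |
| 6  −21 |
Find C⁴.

[[81, 0], [0, 81]]

tr C = 0 and det C = −9, so the characteristic polynomial is λ² − (0)λ + (−9) with roots −3 and 3.
Eigenvectors give P = [[3, 4], [1, 1]] with P⁻¹ = [[−1, 4], [1, −3]], and C = P·diag(−3, 3)·P⁻¹.
Then C⁴ = P·diag(81, 81)·P⁻¹ = [[243, 324], [81, 81]] · [[−1, 4], [1, −3]] = [[81, 0], [0, 81]].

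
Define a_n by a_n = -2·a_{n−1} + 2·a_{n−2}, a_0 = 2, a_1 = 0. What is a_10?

With companion matrix T = [[-2, 2], [1, 0]], [a_n, a_{n−1}]ᵀ = T·[a_{n−1}, a_{n−2}]ᵀ, so [a_10, a_9]ᵀ = T⁹·[a_1, a_0]ᵀ.
T⁹ = [[-6688, 4896], [2448, -1792]], giving [a_10, a_9]ᵀ = [[9792], [-3584]].

9792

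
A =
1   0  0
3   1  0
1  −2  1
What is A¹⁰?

[[1, 0, 0], [30, 1, 0], [−260, −20, 1]]

A = I + N where N = [[0, 0, 0], [3, 0, 0], [1, −2, 0]] is strictly lower-triangular, so N³ = 0.
(I + N)¹⁰ = I + 10·N + 45·N² = [[1, 0, 0], [30, 1, 0], [−260, −20, 1]].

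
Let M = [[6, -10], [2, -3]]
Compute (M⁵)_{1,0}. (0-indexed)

62

tr M = 3 and det M = 2, so the characteristic polynomial is λ² − (3)λ + (2) with roots 2 and 1.
Eigenvectors give P = [[5, 2], [2, 1]] with P⁻¹ = [[1, -2], [-2, 5]], and M = P·diag(2, 1)·P⁻¹.
Then M⁵ = P·diag(32, 1)·P⁻¹ = [[160, 2], [64, 1]] · [[1, -2], [-2, 5]] = [[156, -310], [62, -123]].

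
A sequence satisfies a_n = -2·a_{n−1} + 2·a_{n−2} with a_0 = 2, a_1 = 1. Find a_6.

With companion matrix T = [[-2, 2], [1, 0]], [a_n, a_{n−1}]ᵀ = T·[a_{n−1}, a_{n−2}]ᵀ, so [a_6, a_5]ᵀ = T⁵·[a_1, a_0]ᵀ.
T⁵ = [[-120, 88], [44, -32]], giving [a_6, a_5]ᵀ = [[56], [-20]].

56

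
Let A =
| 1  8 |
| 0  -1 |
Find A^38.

A² = I (check: tr A = 0 and det A = -1), so A^38 = I since 38 is even.

[[1, 0], [0, 1]]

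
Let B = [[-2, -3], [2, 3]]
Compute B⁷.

[[-2, -3], [2, 3]]

B² = B (a projection; rank 1, trace 1), so B⁷ = B.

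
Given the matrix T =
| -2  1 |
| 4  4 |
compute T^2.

[[8, 2], [8, 20]]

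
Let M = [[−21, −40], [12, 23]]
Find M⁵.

tr M = 2 and det M = −3, so the characteristic polynomial is λ² − (2)λ + (−3) with roots 3 and −1.
Eigenvectors give P = [[−5, −2], [3, 1]] with P⁻¹ = [[1, 2], [−3, −5]], and M = P·diag(3, −1)·P⁻¹.
Then M⁵ = P·diag(243, −1)·P⁻¹ = [[−1215, 2], [729, −1]] · [[1, 2], [−3, −5]] = [[−1221, −2440], [732, 1463]].

[[−1221, −2440], [732, 1463]]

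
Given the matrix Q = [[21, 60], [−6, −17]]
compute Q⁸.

[[65601, 196800], [−19680, −59039]]

tr Q = 4 and det Q = 3, so the characteristic polynomial is λ² − (4)λ + (3) with roots 1 and 3.
Eigenvectors give P = [[3, 10], [−1, −3]] with P⁻¹ = [[−3, −10], [1, 3]], and Q = P·diag(1, 3)·P⁻¹.
Then Q⁸ = P·diag(1, 6561)·P⁻¹ = [[3, 65610], [−1, −19683]] · [[−3, −10], [1, 3]] = [[65601, 196800], [−19680, −59039]].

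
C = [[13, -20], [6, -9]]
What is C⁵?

[[1453, -2420], [726, -1209]]

tr C = 4 and det C = 3, so the characteristic polynomial is λ² − (4)λ + (3) with roots 3 and 1.
Eigenvectors give P = [[2, 5], [1, 3]] with P⁻¹ = [[3, -5], [-1, 2]], and C = P·diag(3, 1)·P⁻¹.
Then C⁵ = P·diag(243, 1)·P⁻¹ = [[486, 5], [243, 3]] · [[3, -5], [-1, 2]] = [[1453, -2420], [726, -1209]].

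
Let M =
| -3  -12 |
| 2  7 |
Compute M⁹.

[[-39363, -118092], [19682, 59047]]

tr M = 4 and det M = 3, so the characteristic polynomial is λ² − (4)λ + (3) with roots 1 and 3.
Eigenvectors give P = [[-3, 2], [1, -1]] with P⁻¹ = [[-1, -2], [-1, -3]], and M = P·diag(1, 3)·P⁻¹.
Then M⁹ = P·diag(1, 19683)·P⁻¹ = [[-3, 39366], [1, -19683]] · [[-1, -2], [-1, -3]] = [[-39363, -118092], [19682, 59047]].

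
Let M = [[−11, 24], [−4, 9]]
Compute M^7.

tr M = −2 and det M = −3, so the characteristic polynomial is λ² − (−2)λ + (−3) with roots 1 and −3.
Eigenvectors give P = [[−2, −3], [−1, −1]] with P⁻¹ = [[1, −3], [−1, 2]], and M = P·diag(1, −3)·P⁻¹.
Then M^7 = P·diag(1, −2187)·P⁻¹ = [[−2, 6561], [−1, 2187]] · [[1, −3], [−1, 2]] = [[−6563, 13128], [−2188, 4377]].

[[−6563, 13128], [−2188, 4377]]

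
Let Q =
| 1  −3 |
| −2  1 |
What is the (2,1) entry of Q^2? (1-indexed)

−4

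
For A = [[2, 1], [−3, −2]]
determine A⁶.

[[1, 0], [0, 1]]

A² = I (check: tr A = 0 and det A = −1), so A⁶ = I since 6 is even.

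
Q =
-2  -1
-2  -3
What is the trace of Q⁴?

Q² = [[6, 5], [10, 11]]
Q³ = [[-22, -21], [-42, -43]]
Q⁴ = [[86, 85], [170, 171]]

257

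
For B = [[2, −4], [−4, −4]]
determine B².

[[20, 8], [8, 32]]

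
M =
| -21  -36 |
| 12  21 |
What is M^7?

tr M = 0 and det M = -9, so the characteristic polynomial is λ² − (0)λ + (-9) with roots 3 and -3.
Eigenvectors give P = [[-3, -2], [2, 1]] with P⁻¹ = [[1, 2], [-2, -3]], and M = P·diag(3, -3)·P⁻¹.
Then M^7 = P·diag(2187, -2187)·P⁻¹ = [[-6561, 4374], [4374, -2187]] · [[1, 2], [-2, -3]] = [[-15309, -26244], [8748, 15309]].

[[-15309, -26244], [8748, 15309]]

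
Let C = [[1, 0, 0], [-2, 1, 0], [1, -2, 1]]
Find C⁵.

C = I + N where N = [[0, 0, 0], [-2, 0, 0], [1, -2, 0]] is strictly lower-triangular, so N³ = 0.
(I + N)⁵ = I + 5·N + 10·N² = [[1, 0, 0], [-10, 1, 0], [45, -10, 1]].

[[1, 0, 0], [-10, 1, 0], [45, -10, 1]]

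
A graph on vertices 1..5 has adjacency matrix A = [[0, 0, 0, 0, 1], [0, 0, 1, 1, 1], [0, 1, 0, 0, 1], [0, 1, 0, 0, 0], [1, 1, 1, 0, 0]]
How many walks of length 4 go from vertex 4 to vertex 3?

The number of length-4 walks from vertex 4 to vertex 3 is entry (4,3) of A⁴, where A is the adjacency matrix.
A² = [[1, 1, 1, 0, 0], [1, 3, 1, 0, 1], [1, 1, 2, 1, 1], [0, 0, 1, 1, 1], [0, 1, 1, 1, 3]]
A³ = [[0, 1, 1, 1, 3], [1, 2, 4, 3, 5], [1, 4, 2, 1, 4], [1, 3, 1, 0, 1], [3, 5, 4, 1, 2]]
A⁴ = [[3, 5, 4, 1, 2], [5, 12, 7, 2, 7], [4, 7, 8, 4, 7], [1, 2, 4, 3, 5], [2, 7, 7, 5, 12]]

4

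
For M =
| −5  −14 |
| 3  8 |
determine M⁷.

tr M = 3 and det M = 2, so the characteristic polynomial is λ² − (3)λ + (2) with roots 2 and 1.
Eigenvectors give P = [[−2, 7], [1, −3]] with P⁻¹ = [[3, 7], [1, 2]], and M = P·diag(2, 1)·P⁻¹.
Then M⁷ = P·diag(128, 1)·P⁻¹ = [[−256, 7], [128, −3]] · [[3, 7], [1, 2]] = [[−761, −1778], [381, 890]].

[[−761, −1778], [381, 890]]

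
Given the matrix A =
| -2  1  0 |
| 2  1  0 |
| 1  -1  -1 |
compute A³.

A² = [[6, -1, 0], [-2, 3, 0], [-5, 1, 1]]
A³ = [[-14, 5, 0], [10, 1, 0], [13, -5, -1]]

[[-14, 5, 0], [10, 1, 0], [13, -5, -1]]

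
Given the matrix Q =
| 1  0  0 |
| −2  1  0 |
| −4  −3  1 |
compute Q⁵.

Q = I + N where N = [[0, 0, 0], [−2, 0, 0], [−4, −3, 0]] is strictly lower-triangular, so N³ = 0.
(I + N)⁵ = I + 5·N + 10·N² = [[1, 0, 0], [−10, 1, 0], [40, −15, 1]].

[[1, 0, 0], [−10, 1, 0], [40, −15, 1]]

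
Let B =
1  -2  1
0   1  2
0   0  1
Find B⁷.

B = I + N where N = [[0, -2, 1], [0, 0, 2], [0, 0, 0]] is strictly upper-triangular, so N³ = 0.
(I + N)⁷ = I + 7·N + 21·N² = [[1, -14, -77], [0, 1, 14], [0, 0, 1]].

[[1, -14, -77], [0, 1, 14], [0, 0, 1]]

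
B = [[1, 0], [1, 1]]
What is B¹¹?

B = I + N where N = [[0, 0], [1, 0]] is strictly lower-triangular, so N² = 0.
(I + N)¹¹ = I + 11·N = [[1, 0], [11, 1]].

[[1, 0], [11, 1]]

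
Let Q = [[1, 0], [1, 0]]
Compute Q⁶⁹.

[[1, 0], [1, 0]]

Q² = Q (a projection; rank 1, trace 1), so Q⁶⁹ = Q.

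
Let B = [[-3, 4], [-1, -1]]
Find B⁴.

[[-39, -32], [8, -55]]

B² = [[5, -16], [4, -3]]
B³ = [[1, 36], [-9, 19]]
B⁴ = [[-39, -32], [8, -55]]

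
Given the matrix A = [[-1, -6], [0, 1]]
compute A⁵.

A² = I (check: tr A = 0 and det A = -1), so A⁵ = A since 5 is odd.

[[-1, -6], [0, 1]]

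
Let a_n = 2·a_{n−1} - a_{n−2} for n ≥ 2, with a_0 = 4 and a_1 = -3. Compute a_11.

-73

With companion matrix A = [[2, -1], [1, 0]], [a_n, a_{n−1}]ᵀ = A·[a_{n−1}, a_{n−2}]ᵀ, so [a_11, a_10]ᵀ = A¹⁰·[a_1, a_0]ᵀ.
A¹⁰ = [[11, -10], [10, -9]], giving [a_11, a_10]ᵀ = [[-73], [-66]].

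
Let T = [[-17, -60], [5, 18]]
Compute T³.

tr T = 1 and det T = -6, so the characteristic polynomial is λ² − (1)λ + (-6) with roots -2 and 3.
Eigenvectors give P = [[4, -3], [-1, 1]] with P⁻¹ = [[1, 3], [1, 4]], and T = P·diag(-2, 3)·P⁻¹.
Then T³ = P·diag(-8, 27)·P⁻¹ = [[-32, -81], [8, 27]] · [[1, 3], [1, 4]] = [[-113, -420], [35, 132]].

[[-113, -420], [35, 132]]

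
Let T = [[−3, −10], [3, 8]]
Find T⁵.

[[−1023, −2110], [633, 1298]]

tr T = 5 and det T = 6, so the characteristic polynomial is λ² − (5)λ + (6) with roots 2 and 3.
Eigenvectors give P = [[2, −5], [−1, 3]] with P⁻¹ = [[3, 5], [1, 2]], and T = P·diag(2, 3)·P⁻¹.
Then T⁵ = P·diag(32, 243)·P⁻¹ = [[64, −1215], [−32, 729]] · [[3, 5], [1, 2]] = [[−1023, −2110], [633, 1298]].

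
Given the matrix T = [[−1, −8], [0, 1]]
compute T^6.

T² = I (check: tr T = 0 and det T = −1), so T^6 = I since 6 is even.

[[1, 0], [0, 1]]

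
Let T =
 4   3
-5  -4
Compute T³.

T² = I (check: tr T = 0 and det T = -1), so T³ = T since 3 is odd.

[[4, 3], [-5, -4]]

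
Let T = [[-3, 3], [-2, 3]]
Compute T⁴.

T² = [[3, 0], [0, 3]]
T³ = [[-9, 9], [-6, 9]]
T⁴ = [[9, 0], [0, 9]]

[[9, 0], [0, 9]]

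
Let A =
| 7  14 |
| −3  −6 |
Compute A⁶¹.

A² = A (a projection; rank 1, trace 1), so A⁶¹ = A.

[[7, 14], [−3, −6]]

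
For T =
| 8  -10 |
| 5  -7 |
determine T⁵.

[[518, -550], [275, -307]]

tr T = 1 and det T = -6, so the characteristic polynomial is λ² − (1)λ + (-6) with roots -2 and 3.
Eigenvectors give P = [[-1, -2], [-1, -1]] with P⁻¹ = [[1, -2], [-1, 1]], and T = P·diag(-2, 3)·P⁻¹.
Then T⁵ = P·diag(-32, 243)·P⁻¹ = [[32, -486], [32, -243]] · [[1, -2], [-1, 1]] = [[518, -550], [275, -307]].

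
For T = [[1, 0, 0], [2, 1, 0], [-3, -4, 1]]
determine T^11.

[[1, 0, 0], [22, 1, 0], [-473, -44, 1]]

T = I + N where N = [[0, 0, 0], [2, 0, 0], [-3, -4, 0]] is strictly lower-triangular, so N^3 = 0.
(I + N)^11 = I + 11·N + 55·N^2 = [[1, 0, 0], [22, 1, 0], [-473, -44, 1]].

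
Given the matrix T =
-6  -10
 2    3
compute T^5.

tr T = -3 and det T = 2, so the characteristic polynomial is λ² − (-3)λ + (2) with roots -2 and -1.
Eigenvectors give P = [[5, -2], [-2, 1]] with P⁻¹ = [[1, 2], [2, 5]], and T = P·diag(-2, -1)·P⁻¹.
Then T^5 = P·diag(-32, -1)·P⁻¹ = [[-160, 2], [64, -1]] · [[1, 2], [2, 5]] = [[-156, -310], [62, 123]].

[[-156, -310], [62, 123]]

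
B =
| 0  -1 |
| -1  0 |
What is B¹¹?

B² = I (check: tr B = 0 and det B = -1), so B¹¹ = B since 11 is odd.

[[0, -1], [-1, 0]]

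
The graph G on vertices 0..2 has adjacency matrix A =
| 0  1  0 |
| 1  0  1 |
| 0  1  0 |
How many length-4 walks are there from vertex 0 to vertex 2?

The number of length-4 walks from vertex 0 to vertex 2 is entry (0,2) of A^4, where A is the adjacency matrix.
A^2 = [[1, 0, 1], [0, 2, 0], [1, 0, 1]]
A^3 = [[0, 2, 0], [2, 0, 2], [0, 2, 0]]
A^4 = [[2, 0, 2], [0, 4, 0], [2, 0, 2]]

2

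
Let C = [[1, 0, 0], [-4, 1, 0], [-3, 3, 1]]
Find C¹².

C = I + N where N = [[0, 0, 0], [-4, 0, 0], [-3, 3, 0]] is strictly lower-triangular, so N³ = 0.
(I + N)¹² = I + 12·N + 66·N² = [[1, 0, 0], [-48, 1, 0], [-828, 36, 1]].

[[1, 0, 0], [-48, 1, 0], [-828, 36, 1]]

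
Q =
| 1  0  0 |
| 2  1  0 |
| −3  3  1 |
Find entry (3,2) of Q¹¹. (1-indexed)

Q = I + N where N = [[0, 0, 0], [2, 0, 0], [−3, 3, 0]] is strictly lower-triangular, so N³ = 0.
(I + N)¹¹ = I + 11·N + 55·N² = [[1, 0, 0], [22, 1, 0], [297, 33, 1]].

33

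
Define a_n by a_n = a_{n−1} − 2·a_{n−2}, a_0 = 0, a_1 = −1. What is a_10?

11

With companion matrix B = [[1, −2], [1, 0]], [a_n, a_{n−1}]ᵀ = B·[a_{n−1}, a_{n−2}]ᵀ, so [a_10, a_9]ᵀ = B^9·[a_1, a_0]ᵀ.
B^9 = [[−11, 34], [−17, 6]], giving [a_10, a_9]ᵀ = [[11], [17]].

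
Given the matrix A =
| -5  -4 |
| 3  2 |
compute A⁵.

[[-125, -124], [93, 92]]

tr A = -3 and det A = 2, so the characteristic polynomial is λ² − (-3)λ + (2) with roots -1 and -2.
Eigenvectors give P = [[-1, 4], [1, -3]] with P⁻¹ = [[3, 4], [1, 1]], and A = P·diag(-1, -2)·P⁻¹.
Then A⁵ = P·diag(-1, -32)·P⁻¹ = [[1, -128], [-1, 96]] · [[3, 4], [1, 1]] = [[-125, -124], [93, 92]].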